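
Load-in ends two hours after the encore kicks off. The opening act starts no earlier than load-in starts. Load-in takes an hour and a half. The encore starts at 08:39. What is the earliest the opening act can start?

Load-in ends at 08:39 + 120 min = 10:39.
Load-in starts at 10:39 − 90 min = 09:09.
The opening act is bounded by load-in, so the earliest it can start is 09:09.

09:09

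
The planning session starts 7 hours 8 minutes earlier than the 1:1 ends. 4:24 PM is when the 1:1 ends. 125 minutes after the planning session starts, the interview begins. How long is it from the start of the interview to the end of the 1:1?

The planning session starts at 4:24 PM − 428 min = 9:16 AM.
The interview starts at 9:16 AM + 125 min = 11:21 AM.
From 11:21 AM to 4:24 PM is 5 hours 3 minutes.

5 hours 3 minutes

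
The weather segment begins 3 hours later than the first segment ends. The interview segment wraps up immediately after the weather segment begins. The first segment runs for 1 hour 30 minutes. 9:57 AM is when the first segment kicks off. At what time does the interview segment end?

The first segment ends at 9:57 AM + 90 min = 11:27 AM.
The weather segment starts at 11:27 AM + 180 min = 2:27 PM.
So the interview segment ends at 2:27 PM.

2:27 PM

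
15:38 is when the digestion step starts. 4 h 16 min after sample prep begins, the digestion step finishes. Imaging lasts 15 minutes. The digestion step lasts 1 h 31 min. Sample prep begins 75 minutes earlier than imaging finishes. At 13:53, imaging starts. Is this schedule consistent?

Imaging ends at 13:53 + 15 min = 14:08.
Sample prep starts at 14:08 − 75 min = 12:53.
The digestion step ends at 12:53 + 256 min = 17:09.
The digestion step starts at 17:09 − 91 min = 15:38.
That matches the stated 15:38, so the schedule is consistent.

Yes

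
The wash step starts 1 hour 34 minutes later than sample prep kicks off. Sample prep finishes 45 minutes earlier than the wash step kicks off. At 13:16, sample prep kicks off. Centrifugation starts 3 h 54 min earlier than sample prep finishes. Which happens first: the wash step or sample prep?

The wash step starts at 13:16 + 94 min = 14:50.
The wash step starts at 14:50 and sample prep starts at 13:16, so sample prep is first.

sample prep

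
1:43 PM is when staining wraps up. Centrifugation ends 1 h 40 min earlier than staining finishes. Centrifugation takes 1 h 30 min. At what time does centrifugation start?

10:33 AM

Centrifugation ends at 1:43 PM − 100 min = 12:03 PM.
Centrifugation starts at 12:03 PM − 90 min = 10:33 AM.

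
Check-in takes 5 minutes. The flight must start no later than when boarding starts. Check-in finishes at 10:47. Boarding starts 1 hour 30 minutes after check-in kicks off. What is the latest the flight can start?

Check-in starts at 10:47 − 5 min = 10:42.
Boarding starts at 10:42 + 90 min = 12:12.
The flight is bounded by boarding, so the latest it can start is 12:12.

12:12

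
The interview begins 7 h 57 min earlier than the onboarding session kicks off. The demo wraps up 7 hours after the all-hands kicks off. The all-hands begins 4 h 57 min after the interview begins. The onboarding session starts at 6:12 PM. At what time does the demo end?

10:12 PM

The interview starts at 6:12 PM − 477 min = 10:15 AM.
The all-hands starts at 10:15 AM + 297 min = 3:12 PM.
The demo ends at 3:12 PM + 420 min = 10:12 PM.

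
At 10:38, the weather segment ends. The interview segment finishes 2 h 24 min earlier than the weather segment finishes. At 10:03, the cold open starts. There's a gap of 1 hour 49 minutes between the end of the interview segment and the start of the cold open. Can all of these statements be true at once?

Yes

The interview segment ends at 10:38 − 144 min = 08:14.
The cold open starts at 08:14 + 109 min = 10:03.
That matches the stated 10:03, so the schedule is consistent.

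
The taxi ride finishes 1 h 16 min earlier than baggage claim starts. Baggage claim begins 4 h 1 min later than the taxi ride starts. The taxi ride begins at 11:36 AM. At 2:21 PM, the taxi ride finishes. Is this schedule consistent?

Baggage claim starts at 11:36 AM + 241 min = 3:37 PM.
The taxi ride ends at 3:37 PM − 76 min = 2:21 PM.
That matches the stated 2:21 PM, so the schedule is consistent.

Yes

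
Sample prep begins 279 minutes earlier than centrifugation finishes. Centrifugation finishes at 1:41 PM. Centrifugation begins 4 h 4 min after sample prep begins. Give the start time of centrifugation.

1:06 PM

Sample prep starts at 1:41 PM − 279 min = 9:02 AM.
Centrifugation starts at 9:02 AM + 244 min = 1:06 PM.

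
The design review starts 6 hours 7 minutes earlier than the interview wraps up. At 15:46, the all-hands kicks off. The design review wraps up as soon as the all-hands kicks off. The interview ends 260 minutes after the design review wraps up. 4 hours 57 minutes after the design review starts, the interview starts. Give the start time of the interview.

18:56

The design review ends at 15:46.
The interview ends at 15:46 + 260 min = 20:06.
The design review starts at 20:06 − 367 min = 13:59.
The interview starts at 13:59 + 297 min = 18:56.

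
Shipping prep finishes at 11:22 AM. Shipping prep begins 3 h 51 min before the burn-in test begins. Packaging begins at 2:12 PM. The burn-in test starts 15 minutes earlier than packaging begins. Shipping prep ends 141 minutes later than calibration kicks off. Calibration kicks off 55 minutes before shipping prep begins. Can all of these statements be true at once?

The burn-in test starts at 2:12 PM − 15 min = 1:57 PM.
Shipping prep starts at 1:57 PM − 231 min = 10:06 AM.
Calibration starts at 10:06 AM − 55 min = 9:11 AM.
Shipping prep ends at 9:11 AM + 141 min = 11:32 AM.
But shipping prep is also said to end at 11:22 AM — a 10-minute conflict.

No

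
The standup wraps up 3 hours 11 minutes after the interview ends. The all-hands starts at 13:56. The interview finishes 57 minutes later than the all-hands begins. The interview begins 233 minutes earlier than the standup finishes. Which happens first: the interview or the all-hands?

The interview ends at 13:56 + 57 min = 14:53.
The standup ends at 14:53 + 191 min = 18:04.
The interview starts at 18:04 − 233 min = 14:11.
The interview starts at 14:11 and the all-hands starts at 13:56, so the all-hands is first.

the all-hands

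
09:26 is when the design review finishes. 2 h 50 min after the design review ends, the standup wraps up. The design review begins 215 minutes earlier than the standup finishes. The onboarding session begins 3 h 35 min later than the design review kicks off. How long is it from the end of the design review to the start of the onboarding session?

The standup ends at 09:26 + 170 min = 12:16.
The design review starts at 12:16 − 215 min = 08:41.
The onboarding session starts at 08:41 + 215 min = 12:16.
From 09:26 to 12:16 is 170 minutes.

170 minutes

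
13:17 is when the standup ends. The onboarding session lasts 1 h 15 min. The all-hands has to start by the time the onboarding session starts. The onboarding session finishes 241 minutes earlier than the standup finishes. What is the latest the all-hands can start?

08:01

The onboarding session ends at 13:17 − 241 min = 09:16.
The onboarding session starts at 09:16 − 75 min = 08:01.
The all-hands is bounded by the onboarding session, so the latest it can start is 08:01.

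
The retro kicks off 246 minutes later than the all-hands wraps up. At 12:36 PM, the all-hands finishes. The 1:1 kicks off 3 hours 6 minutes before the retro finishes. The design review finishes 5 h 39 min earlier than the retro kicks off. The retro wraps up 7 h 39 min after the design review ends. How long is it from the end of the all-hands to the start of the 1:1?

180 minutes

The retro starts at 12:36 PM + 246 min = 4:42 PM.
The design review ends at 4:42 PM − 339 min = 11:03 AM.
The retro ends at 11:03 AM + 459 min = 6:42 PM.
The 1:1 starts at 6:42 PM − 186 min = 3:36 PM.
From 12:36 PM to 3:36 PM is 180 minutes.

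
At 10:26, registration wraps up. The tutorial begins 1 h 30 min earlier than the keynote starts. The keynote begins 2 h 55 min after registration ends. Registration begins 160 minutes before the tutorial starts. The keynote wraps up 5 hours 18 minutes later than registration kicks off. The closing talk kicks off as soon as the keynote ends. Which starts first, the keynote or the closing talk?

the keynote

The keynote starts at 10:26 + 175 min = 13:21.
The tutorial starts at 13:21 − 90 min = 11:51.
Registration starts at 11:51 − 160 min = 09:11.
The keynote ends at 09:11 + 318 min = 14:29.
So the closing talk starts at 14:29.
The keynote starts at 13:21 and the closing talk starts at 14:29, so the keynote is first.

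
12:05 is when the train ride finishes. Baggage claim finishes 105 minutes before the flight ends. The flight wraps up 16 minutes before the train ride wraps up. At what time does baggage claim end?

10:04

The flight ends at 12:05 − 16 min = 11:49.
Baggage claim ends at 11:49 − 105 min = 10:04.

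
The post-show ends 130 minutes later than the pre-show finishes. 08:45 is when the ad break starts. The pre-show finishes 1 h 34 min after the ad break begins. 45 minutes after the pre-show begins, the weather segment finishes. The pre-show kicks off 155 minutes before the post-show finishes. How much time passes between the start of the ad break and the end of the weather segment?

The pre-show ends at 08:45 + 94 min = 10:19.
The post-show ends at 10:19 + 130 min = 12:29.
The pre-show starts at 12:29 − 155 min = 09:54.
The weather segment ends at 09:54 + 45 min = 10:39.
From 08:45 to 10:39 is 1 h 54 min.

1 h 54 min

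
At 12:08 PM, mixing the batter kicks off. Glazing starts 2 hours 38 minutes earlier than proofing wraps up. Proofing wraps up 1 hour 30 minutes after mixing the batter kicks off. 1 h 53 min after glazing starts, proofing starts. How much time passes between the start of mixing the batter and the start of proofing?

Proofing ends at 12:08 PM + 90 min = 1:38 PM.
Glazing starts at 1:38 PM − 158 min = 11:00 AM.
Proofing starts at 11:00 AM + 113 min = 12:53 PM.
From 12:08 PM to 12:53 PM is 45 minutes.

45 minutes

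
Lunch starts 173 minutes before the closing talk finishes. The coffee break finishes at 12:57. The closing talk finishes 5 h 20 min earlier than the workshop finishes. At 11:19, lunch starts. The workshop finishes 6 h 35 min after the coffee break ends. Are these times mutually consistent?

Yes

The workshop ends at 12:57 + 395 min = 19:32.
The closing talk ends at 19:32 − 320 min = 14:12.
Lunch starts at 14:12 − 173 min = 11:19.
That matches the stated 11:19, so the schedule is consistent.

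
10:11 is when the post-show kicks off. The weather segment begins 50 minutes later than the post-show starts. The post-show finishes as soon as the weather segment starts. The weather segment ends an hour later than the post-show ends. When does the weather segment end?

12:01

The weather segment starts at 10:11 + 50 min = 11:01.
So the post-show ends at 11:01.
The weather segment ends at 11:01 + 60 min = 12:01.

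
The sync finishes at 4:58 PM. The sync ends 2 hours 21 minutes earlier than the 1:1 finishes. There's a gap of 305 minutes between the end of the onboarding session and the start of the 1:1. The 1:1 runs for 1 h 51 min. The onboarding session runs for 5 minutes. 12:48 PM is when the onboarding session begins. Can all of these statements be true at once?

No

The onboarding session ends at 12:48 PM + 5 min = 12:53 PM.
The 1:1 starts at 12:53 PM + 305 min = 5:58 PM.
The 1:1 ends at 5:58 PM + 111 min = 7:49 PM.
The sync ends at 7:49 PM − 141 min = 5:28 PM.
But the sync is also said to end at 4:58 PM — a 30-minute conflict.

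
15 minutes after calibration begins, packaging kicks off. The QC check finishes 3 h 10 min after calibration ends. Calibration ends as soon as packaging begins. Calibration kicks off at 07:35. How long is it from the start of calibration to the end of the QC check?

3 h 25 min

Packaging starts at 07:35 + 15 min = 07:50.
So calibration ends at 07:50.
The QC check ends at 07:50 + 190 min = 11:00.
From 07:35 to 11:00 is 3 h 25 min.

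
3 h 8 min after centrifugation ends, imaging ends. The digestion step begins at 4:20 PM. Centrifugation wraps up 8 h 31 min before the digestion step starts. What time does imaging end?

Centrifugation ends at 4:20 PM − 511 min = 7:49 AM.
Imaging ends at 7:49 AM + 188 min = 10:57 AM.

10:57 AM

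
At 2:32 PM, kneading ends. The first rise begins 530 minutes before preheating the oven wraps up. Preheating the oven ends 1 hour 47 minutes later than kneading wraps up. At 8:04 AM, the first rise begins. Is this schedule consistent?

No

Preheating the oven ends at 2:32 PM + 107 min = 4:19 PM.
The first rise starts at 4:19 PM − 530 min = 7:29 AM.
But the first rise is also said to start at 8:04 AM — a 35-minute conflict.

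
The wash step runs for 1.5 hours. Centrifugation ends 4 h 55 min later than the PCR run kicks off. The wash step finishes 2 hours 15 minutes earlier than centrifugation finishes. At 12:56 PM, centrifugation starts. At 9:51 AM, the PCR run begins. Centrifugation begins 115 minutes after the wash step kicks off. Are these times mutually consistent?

Yes

Centrifugation ends at 9:51 AM + 295 min = 2:46 PM.
The wash step ends at 2:46 PM − 135 min = 12:31 PM.
The wash step starts at 12:31 PM − 90 min = 11:01 AM.
Centrifugation starts at 11:01 AM + 115 min = 12:56 PM.
That matches the stated 12:56 PM, so the schedule is consistent.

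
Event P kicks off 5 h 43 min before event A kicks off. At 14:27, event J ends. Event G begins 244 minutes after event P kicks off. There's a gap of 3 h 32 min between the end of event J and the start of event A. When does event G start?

16:20

Event A starts at 14:27 + 212 min = 17:59.
Event P starts at 17:59 − 343 min = 12:16.
Event G starts at 12:16 + 244 min = 16:20.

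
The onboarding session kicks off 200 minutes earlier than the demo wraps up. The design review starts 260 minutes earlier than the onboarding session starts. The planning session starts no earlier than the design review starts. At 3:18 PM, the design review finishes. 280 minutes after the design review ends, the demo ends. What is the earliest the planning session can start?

The demo ends at 3:18 PM + 280 min = 7:58 PM.
The onboarding session starts at 7:58 PM − 200 min = 4:38 PM.
The design review starts at 4:38 PM − 260 min = 12:18 PM.
The planning session is bounded by the design review, so the earliest it can start is 12:18 PM.

12:18 PM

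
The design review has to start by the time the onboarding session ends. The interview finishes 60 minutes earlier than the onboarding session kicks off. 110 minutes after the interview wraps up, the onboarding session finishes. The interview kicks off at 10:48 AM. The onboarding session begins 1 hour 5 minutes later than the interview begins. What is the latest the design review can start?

The onboarding session starts at 10:48 AM + 65 min = 11:53 AM.
The interview ends at 11:53 AM − 60 min = 10:53 AM.
The onboarding session ends at 10:53 AM + 110 min = 12:43 PM.
The design review is bounded by the onboarding session, so the latest it can start is 12:43 PM.

12:43 PM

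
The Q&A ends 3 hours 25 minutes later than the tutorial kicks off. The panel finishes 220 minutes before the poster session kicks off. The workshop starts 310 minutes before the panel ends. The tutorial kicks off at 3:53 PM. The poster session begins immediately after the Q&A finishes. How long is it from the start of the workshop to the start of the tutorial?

The Q&A ends at 3:53 PM + 205 min = 7:18 PM.
So the poster session starts at 7:18 PM.
The panel ends at 7:18 PM − 220 min = 3:38 PM.
The workshop starts at 3:38 PM − 310 min = 10:28 AM.
From 10:28 AM to 3:53 PM is 5 h 25 min.

5 h 25 min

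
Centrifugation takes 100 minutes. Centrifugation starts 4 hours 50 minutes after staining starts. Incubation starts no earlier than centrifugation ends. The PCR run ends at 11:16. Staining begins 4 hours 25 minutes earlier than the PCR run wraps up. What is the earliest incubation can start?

Staining starts at 11:16 − 265 min = 06:51.
Centrifugation starts at 06:51 + 290 min = 11:41.
Centrifugation ends at 11:41 + 100 min = 13:21.
Incubation is bounded by centrifugation, so the earliest it can start is 13:21.

13:21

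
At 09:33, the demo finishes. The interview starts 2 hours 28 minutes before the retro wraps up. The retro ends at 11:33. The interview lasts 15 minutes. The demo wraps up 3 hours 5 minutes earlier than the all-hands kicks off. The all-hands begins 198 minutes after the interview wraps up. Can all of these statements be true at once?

Yes

The interview starts at 11:33 − 148 min = 09:05.
The interview ends at 09:05 + 15 min = 09:20.
The all-hands starts at 09:20 + 198 min = 12:38.
The demo ends at 12:38 − 185 min = 09:33.
That matches the stated 09:33, so the schedule is consistent.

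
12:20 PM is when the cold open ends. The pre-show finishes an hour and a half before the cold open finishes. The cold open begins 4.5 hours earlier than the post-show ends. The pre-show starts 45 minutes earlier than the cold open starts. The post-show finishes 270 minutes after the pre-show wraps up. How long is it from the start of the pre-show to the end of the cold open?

2 h 15 min

The pre-show ends at 12:20 PM − 90 min = 10:50 AM.
The post-show ends at 10:50 AM + 270 min = 3:20 PM.
The cold open starts at 3:20 PM − 270 min = 10:50 AM.
The pre-show starts at 10:50 AM − 45 min = 10:05 AM.
From 10:05 AM to 12:20 PM is 2 h 15 min.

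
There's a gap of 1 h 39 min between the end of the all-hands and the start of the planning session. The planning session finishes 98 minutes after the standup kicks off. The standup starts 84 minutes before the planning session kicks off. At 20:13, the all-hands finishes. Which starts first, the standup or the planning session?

the standup

The planning session starts at 20:13 + 99 min = 21:52.
The standup starts at 21:52 − 84 min = 20:28.
The standup starts at 20:28 and the planning session starts at 21:52, so the standup is first.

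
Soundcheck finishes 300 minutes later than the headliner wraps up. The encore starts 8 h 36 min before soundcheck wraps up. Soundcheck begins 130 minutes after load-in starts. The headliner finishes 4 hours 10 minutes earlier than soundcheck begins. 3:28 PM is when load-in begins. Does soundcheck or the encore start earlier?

Soundcheck starts at 3:28 PM + 130 min = 5:38 PM.
The headliner ends at 5:38 PM − 250 min = 1:28 PM.
Soundcheck ends at 1:28 PM + 300 min = 6:28 PM.
The encore starts at 6:28 PM − 516 min = 9:52 AM.
Soundcheck starts at 5:38 PM and the encore starts at 9:52 AM, so the encore is first.

the encore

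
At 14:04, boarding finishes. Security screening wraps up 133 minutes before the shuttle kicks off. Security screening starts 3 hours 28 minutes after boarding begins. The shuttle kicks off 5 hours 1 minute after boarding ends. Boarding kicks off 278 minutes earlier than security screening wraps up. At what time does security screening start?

The shuttle starts at 14:04 + 301 min = 19:05.
Security screening ends at 19:05 − 133 min = 16:52.
Boarding starts at 16:52 − 278 min = 12:14.
Security screening starts at 12:14 + 208 min = 15:42.

15:42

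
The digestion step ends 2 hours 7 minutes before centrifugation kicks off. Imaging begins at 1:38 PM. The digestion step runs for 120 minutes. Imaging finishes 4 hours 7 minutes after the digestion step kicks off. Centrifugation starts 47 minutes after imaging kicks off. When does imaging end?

2:25 PM

Centrifugation starts at 1:38 PM + 47 min = 2:25 PM.
The digestion step ends at 2:25 PM − 127 min = 12:18 PM.
The digestion step starts at 12:18 PM − 120 min = 10:18 AM.
Imaging ends at 10:18 AM + 247 min = 2:25 PM.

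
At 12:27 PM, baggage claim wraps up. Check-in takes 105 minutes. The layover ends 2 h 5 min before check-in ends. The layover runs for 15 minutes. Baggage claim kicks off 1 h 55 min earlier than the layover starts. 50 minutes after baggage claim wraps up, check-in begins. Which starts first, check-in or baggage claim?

baggage claim

Check-in starts at 12:27 PM + 50 min = 1:17 PM.
Check-in ends at 1:17 PM + 105 min = 3:02 PM.
The layover ends at 3:02 PM − 125 min = 12:57 PM.
The layover starts at 12:57 PM − 15 min = 12:42 PM.
Baggage claim starts at 12:42 PM − 115 min = 10:47 AM.
Check-in starts at 1:17 PM and baggage claim starts at 10:47 AM, so baggage claim is first.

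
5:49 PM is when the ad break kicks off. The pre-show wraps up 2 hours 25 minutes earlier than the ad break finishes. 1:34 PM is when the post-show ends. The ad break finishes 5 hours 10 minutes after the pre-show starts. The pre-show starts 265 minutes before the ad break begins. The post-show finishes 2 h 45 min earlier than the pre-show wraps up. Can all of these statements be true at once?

The pre-show starts at 5:49 PM − 265 min = 1:24 PM.
The ad break ends at 1:24 PM + 310 min = 6:34 PM.
The pre-show ends at 6:34 PM − 145 min = 4:09 PM.
The post-show ends at 4:09 PM − 165 min = 1:24 PM.
But the post-show is also said to end at 1:34 PM — a 10-minute conflict.

No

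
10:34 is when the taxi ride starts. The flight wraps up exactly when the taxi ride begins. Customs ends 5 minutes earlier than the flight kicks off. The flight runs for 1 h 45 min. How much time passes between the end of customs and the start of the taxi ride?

1 h 50 min

The flight ends at 10:34.
The flight starts at 10:34 − 105 min = 08:49.
Customs ends at 08:49 − 5 min = 08:44.
From 08:44 to 10:34 is 1 h 50 min.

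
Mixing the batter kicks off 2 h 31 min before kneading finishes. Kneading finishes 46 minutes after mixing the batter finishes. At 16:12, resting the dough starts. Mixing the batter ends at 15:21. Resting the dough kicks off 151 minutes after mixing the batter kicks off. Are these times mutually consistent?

Kneading ends at 15:21 + 46 min = 16:07.
Mixing the batter starts at 16:07 − 151 min = 13:36.
Resting the dough starts at 13:36 + 151 min = 16:07.
But resting the dough is also said to start at 16:12 — a 5-minute conflict.

No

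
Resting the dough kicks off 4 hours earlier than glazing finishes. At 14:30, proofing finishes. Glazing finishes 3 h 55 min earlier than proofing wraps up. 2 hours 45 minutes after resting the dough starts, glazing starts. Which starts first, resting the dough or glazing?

Glazing ends at 14:30 − 235 min = 10:35.
Resting the dough starts at 10:35 − 240 min = 06:35.
Glazing starts at 06:35 + 165 min = 09:20.
Resting the dough starts at 06:35 and glazing starts at 09:20, so resting the dough is first.

resting the dough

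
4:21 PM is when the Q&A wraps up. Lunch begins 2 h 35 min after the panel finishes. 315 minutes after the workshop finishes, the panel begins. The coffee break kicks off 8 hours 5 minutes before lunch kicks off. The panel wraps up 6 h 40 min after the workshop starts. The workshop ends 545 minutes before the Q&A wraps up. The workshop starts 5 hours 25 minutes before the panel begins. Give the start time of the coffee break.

8:16 AM

The workshop ends at 4:21 PM − 545 min = 7:16 AM.
The panel starts at 7:16 AM + 315 min = 12:31 PM.
The workshop starts at 12:31 PM − 325 min = 7:06 AM.
The panel ends at 7:06 AM + 400 min = 1:46 PM.
Lunch starts at 1:46 PM + 155 min = 4:21 PM.
The coffee break starts at 4:21 PM − 485 min = 8:16 AM.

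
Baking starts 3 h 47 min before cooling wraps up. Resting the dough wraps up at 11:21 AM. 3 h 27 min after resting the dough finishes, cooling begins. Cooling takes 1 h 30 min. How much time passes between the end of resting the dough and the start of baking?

1 h 10 min

Cooling starts at 11:21 AM + 207 min = 2:48 PM.
Cooling ends at 2:48 PM + 90 min = 4:18 PM.
Baking starts at 4:18 PM − 227 min = 12:31 PM.
From 11:21 AM to 12:31 PM is 1 h 10 min.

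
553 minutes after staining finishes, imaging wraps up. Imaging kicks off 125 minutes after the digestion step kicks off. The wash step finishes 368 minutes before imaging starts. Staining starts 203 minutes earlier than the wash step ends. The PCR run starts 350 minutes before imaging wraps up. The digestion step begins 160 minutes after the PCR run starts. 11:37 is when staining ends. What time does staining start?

Imaging ends at 11:37 + 553 min = 20:50.
The PCR run starts at 20:50 − 350 min = 15:00.
The digestion step starts at 15:00 + 160 min = 17:40.
Imaging starts at 17:40 + 125 min = 19:45.
The wash step ends at 19:45 − 368 min = 13:37.
Staining starts at 13:37 − 203 min = 10:14.

10:14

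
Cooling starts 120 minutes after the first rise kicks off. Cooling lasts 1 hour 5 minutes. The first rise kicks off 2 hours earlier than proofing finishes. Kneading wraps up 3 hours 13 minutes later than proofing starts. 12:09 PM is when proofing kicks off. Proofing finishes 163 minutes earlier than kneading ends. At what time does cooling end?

Kneading ends at 12:09 PM + 193 min = 3:22 PM.
Proofing ends at 3:22 PM − 163 min = 12:39 PM.
The first rise starts at 12:39 PM − 120 min = 10:39 AM.
Cooling starts at 10:39 AM + 120 min = 12:39 PM.
Cooling ends at 12:39 PM + 65 min = 1:44 PM.

1:44 PM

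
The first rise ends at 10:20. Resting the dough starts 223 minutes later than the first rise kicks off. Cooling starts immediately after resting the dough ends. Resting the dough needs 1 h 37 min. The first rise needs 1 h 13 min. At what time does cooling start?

14:27

The first rise starts at 10:20 − 73 min = 09:07.
Resting the dough starts at 09:07 + 223 min = 12:50.
Resting the dough ends at 12:50 + 97 min = 14:27.
So cooling starts at 14:27.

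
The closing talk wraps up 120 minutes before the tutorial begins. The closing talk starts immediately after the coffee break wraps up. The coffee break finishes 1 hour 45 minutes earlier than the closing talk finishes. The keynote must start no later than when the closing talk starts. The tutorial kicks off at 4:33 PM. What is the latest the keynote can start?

The closing talk ends at 4:33 PM − 120 min = 2:33 PM.
The coffee break ends at 2:33 PM − 105 min = 12:48 PM.
So the closing talk starts at 12:48 PM.
The keynote is bounded by the closing talk, so the latest it can start is 12:48 PM.

12:48 PM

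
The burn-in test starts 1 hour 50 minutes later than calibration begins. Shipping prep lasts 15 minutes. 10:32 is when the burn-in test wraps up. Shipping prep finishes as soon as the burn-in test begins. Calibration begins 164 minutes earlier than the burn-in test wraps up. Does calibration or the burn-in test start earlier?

calibration

Calibration starts at 10:32 − 164 min = 07:48.
The burn-in test starts at 07:48 + 110 min = 09:38.
Calibration starts at 07:48 and the burn-in test starts at 09:38, so calibration is first.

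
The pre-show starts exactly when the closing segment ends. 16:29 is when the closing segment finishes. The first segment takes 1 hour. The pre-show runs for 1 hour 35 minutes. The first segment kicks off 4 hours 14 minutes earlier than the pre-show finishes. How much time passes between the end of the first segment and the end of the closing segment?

The pre-show starts at 16:29.
The pre-show ends at 16:29 + 95 min = 18:04.
The first segment starts at 18:04 − 254 min = 13:50.
The first segment ends at 13:50 + 60 min = 14:50.
From 14:50 to 16:29 is 99 minutes.

99 minutes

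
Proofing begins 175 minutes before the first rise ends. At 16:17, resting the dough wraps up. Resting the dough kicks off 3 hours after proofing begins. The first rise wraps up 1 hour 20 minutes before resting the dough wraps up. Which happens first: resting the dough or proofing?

The first rise ends at 16:17 − 80 min = 14:57.
Proofing starts at 14:57 − 175 min = 12:02.
Resting the dough starts at 12:02 + 180 min = 15:02.
Resting the dough starts at 15:02 and proofing starts at 12:02, so proofing is first.

proofing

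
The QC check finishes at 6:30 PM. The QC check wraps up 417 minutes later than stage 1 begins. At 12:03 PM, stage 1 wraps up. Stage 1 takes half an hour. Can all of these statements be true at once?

Stage 1 starts at 12:03 PM − 30 min = 11:33 AM.
The QC check ends at 11:33 AM + 417 min = 6:30 PM.
That matches the stated 6:30 PM, so the schedule is consistent.

Yes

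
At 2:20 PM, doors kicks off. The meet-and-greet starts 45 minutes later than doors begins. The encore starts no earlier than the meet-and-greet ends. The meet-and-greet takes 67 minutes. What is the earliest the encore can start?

The meet-and-greet starts at 2:20 PM + 45 min = 3:05 PM.
The meet-and-greet ends at 3:05 PM + 67 min = 4:12 PM.
The encore is bounded by the meet-and-greet, so the earliest it can start is 4:12 PM.

4:12 PM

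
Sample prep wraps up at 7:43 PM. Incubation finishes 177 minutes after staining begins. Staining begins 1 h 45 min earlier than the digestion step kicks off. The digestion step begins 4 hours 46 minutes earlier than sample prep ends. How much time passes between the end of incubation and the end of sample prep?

3 h 34 min

The digestion step starts at 7:43 PM − 286 min = 2:57 PM.
Staining starts at 2:57 PM − 105 min = 1:12 PM.
Incubation ends at 1:12 PM + 177 min = 4:09 PM.
From 4:09 PM to 7:43 PM is 3 h 34 min.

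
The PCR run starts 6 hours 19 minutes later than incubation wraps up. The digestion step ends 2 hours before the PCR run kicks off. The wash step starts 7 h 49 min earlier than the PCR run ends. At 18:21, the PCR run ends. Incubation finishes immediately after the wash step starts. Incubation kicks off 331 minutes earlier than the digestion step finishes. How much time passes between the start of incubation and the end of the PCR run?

The wash step starts at 18:21 − 469 min = 10:32.
So incubation ends at 10:32.
The PCR run starts at 10:32 + 379 min = 16:51.
The digestion step ends at 16:51 − 120 min = 14:51.
Incubation starts at 14:51 − 331 min = 09:20.
From 09:20 to 18:21 is 9 hours 1 minute.

9 hours 1 minute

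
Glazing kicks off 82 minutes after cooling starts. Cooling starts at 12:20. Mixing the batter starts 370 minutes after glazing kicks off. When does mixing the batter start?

19:52

Glazing starts at 12:20 + 82 min = 13:42.
Mixing the batter starts at 13:42 + 370 min = 19:52.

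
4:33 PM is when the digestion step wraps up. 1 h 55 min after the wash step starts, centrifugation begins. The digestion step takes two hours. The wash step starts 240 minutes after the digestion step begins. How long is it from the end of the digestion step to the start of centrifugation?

3 hours 55 minutes

The digestion step starts at 4:33 PM − 120 min = 2:33 PM.
The wash step starts at 2:33 PM + 240 min = 6:33 PM.
Centrifugation starts at 6:33 PM + 115 min = 8:28 PM.
From 4:33 PM to 8:28 PM is 3 hours 55 minutes.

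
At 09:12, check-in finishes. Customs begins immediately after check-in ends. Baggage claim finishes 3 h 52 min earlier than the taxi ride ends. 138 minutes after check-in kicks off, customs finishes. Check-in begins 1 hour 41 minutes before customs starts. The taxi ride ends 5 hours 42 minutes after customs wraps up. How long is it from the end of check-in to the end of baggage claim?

Customs starts at 09:12.
Check-in starts at 09:12 − 101 min = 07:31.
Customs ends at 07:31 + 138 min = 09:49.
The taxi ride ends at 09:49 + 342 min = 15:31.
Baggage claim ends at 15:31 − 232 min = 11:39.
From 09:12 to 11:39 is 2 hours 27 minutes.

2 hours 27 minutes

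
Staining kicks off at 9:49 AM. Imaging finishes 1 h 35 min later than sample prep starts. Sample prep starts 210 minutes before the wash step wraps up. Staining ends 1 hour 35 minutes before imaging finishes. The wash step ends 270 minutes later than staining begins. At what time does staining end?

The wash step ends at 9:49 AM + 270 min = 2:19 PM.
Sample prep starts at 2:19 PM − 210 min = 10:49 AM.
Imaging ends at 10:49 AM + 95 min = 12:24 PM.
Staining ends at 12:24 PM − 95 min = 10:49 AM.

10:49 AM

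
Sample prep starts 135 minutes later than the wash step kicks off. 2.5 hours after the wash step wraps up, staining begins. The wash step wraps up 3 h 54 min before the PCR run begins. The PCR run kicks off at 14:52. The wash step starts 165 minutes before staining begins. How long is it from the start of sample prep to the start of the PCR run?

114 minutes

The wash step ends at 14:52 − 234 min = 10:58.
Staining starts at 10:58 + 150 min = 13:28.
The wash step starts at 13:28 − 165 min = 10:43.
Sample prep starts at 10:43 + 135 min = 12:58.
From 12:58 to 14:52 is 114 minutes.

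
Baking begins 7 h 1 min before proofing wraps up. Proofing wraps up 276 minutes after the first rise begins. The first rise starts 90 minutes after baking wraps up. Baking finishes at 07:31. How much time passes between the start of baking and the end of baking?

The first rise starts at 07:31 + 90 min = 09:01.
Proofing ends at 09:01 + 276 min = 13:37.
Baking starts at 13:37 − 421 min = 06:36.
From 06:36 to 07:31 is 55 minutes.

55 minutes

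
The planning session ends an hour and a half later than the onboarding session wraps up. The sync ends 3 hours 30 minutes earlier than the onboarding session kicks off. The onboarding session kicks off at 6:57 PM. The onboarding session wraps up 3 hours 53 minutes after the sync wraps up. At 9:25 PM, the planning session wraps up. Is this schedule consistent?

The sync ends at 6:57 PM − 210 min = 3:27 PM.
The onboarding session ends at 3:27 PM + 233 min = 7:20 PM.
The planning session ends at 7:20 PM + 90 min = 8:50 PM.
But the planning session is also said to end at 9:25 PM — a 35-minute conflict.

No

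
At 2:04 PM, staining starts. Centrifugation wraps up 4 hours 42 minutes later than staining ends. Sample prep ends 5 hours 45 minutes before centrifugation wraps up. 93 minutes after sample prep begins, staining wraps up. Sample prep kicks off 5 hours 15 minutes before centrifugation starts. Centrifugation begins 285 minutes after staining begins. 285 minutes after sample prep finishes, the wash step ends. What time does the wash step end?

Centrifugation starts at 2:04 PM + 285 min = 6:49 PM.
Sample prep starts at 6:49 PM − 315 min = 1:34 PM.
Staining ends at 1:34 PM + 93 min = 3:07 PM.
Centrifugation ends at 3:07 PM + 282 min = 7:49 PM.
Sample prep ends at 7:49 PM − 345 min = 2:04 PM.
The wash step ends at 2:04 PM + 285 min = 6:49 PM.

6:49 PM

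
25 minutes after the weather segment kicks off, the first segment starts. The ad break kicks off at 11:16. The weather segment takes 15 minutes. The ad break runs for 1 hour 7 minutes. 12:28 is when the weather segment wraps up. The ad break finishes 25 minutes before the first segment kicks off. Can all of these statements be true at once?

No

The weather segment starts at 12:28 − 15 min = 12:13.
The first segment starts at 12:13 + 25 min = 12:38.
The ad break ends at 12:38 − 25 min = 12:13.
The ad break starts at 12:13 − 67 min = 11:06.
But the ad break is also said to start at 11:16 — a 10-minute conflict.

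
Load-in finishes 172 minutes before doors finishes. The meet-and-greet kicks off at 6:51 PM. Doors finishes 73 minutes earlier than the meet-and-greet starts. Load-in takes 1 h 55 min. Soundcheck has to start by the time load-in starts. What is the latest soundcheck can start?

12:51 PM

Doors ends at 6:51 PM − 73 min = 5:38 PM.
Load-in ends at 5:38 PM − 172 min = 2:46 PM.
Load-in starts at 2:46 PM − 115 min = 12:51 PM.
Soundcheck is bounded by load-in, so the latest it can start is 12:51 PM.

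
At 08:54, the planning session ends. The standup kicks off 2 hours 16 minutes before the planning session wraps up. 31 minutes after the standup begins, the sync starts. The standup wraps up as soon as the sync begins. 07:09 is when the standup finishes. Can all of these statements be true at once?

The standup starts at 08:54 − 136 min = 06:38.
The sync starts at 06:38 + 31 min = 07:09.
So the standup ends at 07:09.
That matches the stated 07:09, so the schedule is consistent.

Yes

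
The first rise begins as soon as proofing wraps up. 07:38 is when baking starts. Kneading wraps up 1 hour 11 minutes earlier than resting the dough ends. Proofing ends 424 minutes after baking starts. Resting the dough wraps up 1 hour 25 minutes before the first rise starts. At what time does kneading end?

12:06

Proofing ends at 07:38 + 424 min = 14:42.
So the first rise starts at 14:42.
Resting the dough ends at 14:42 − 85 min = 13:17.
Kneading ends at 13:17 − 71 min = 12:06.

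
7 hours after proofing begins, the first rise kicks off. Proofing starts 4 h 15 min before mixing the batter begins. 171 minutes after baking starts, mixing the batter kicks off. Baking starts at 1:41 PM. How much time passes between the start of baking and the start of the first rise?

Mixing the batter starts at 1:41 PM + 171 min = 4:32 PM.
Proofing starts at 4:32 PM − 255 min = 12:17 PM.
The first rise starts at 12:17 PM + 420 min = 7:17 PM.
From 1:41 PM to 7:17 PM is 5 hours 36 minutes.

5 hours 36 minutes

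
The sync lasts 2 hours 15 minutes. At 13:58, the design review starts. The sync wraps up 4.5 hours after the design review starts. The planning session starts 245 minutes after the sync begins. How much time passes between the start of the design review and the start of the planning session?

380 minutes

The sync ends at 13:58 + 270 min = 18:28.
The sync starts at 18:28 − 135 min = 16:13.
The planning session starts at 16:13 + 245 min = 20:18.
From 13:58 to 20:18 is 380 minutes.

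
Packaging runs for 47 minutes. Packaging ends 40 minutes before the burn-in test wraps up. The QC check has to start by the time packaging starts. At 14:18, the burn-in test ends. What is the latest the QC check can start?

Packaging ends at 14:18 − 40 min = 13:38.
Packaging starts at 13:38 − 47 min = 12:51.
The QC check is bounded by packaging, so the latest it can start is 12:51.

12:51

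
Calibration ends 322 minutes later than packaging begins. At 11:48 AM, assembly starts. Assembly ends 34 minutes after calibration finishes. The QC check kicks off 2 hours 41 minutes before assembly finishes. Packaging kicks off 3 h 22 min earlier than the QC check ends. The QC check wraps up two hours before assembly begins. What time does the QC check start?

The QC check ends at 11:48 AM − 120 min = 9:48 AM.
Packaging starts at 9:48 AM − 202 min = 6:26 AM.
Calibration ends at 6:26 AM + 322 min = 11:48 AM.
Assembly ends at 11:48 AM + 34 min = 12:22 PM.
The QC check starts at 12:22 PM − 161 min = 9:41 AM.

9:41 AM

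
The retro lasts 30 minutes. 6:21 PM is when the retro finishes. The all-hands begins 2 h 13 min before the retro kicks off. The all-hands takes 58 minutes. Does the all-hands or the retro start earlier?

The retro starts at 6:21 PM − 30 min = 5:51 PM.
The all-hands starts at 5:51 PM − 133 min = 3:38 PM.
The all-hands starts at 3:38 PM and the retro starts at 5:51 PM, so the all-hands is first.

the all-hands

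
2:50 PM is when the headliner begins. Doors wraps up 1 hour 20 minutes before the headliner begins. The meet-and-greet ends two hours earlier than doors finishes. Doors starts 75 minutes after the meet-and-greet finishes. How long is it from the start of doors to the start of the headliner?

Doors ends at 2:50 PM − 80 min = 1:30 PM.
The meet-and-greet ends at 1:30 PM − 120 min = 11:30 AM.
Doors starts at 11:30 AM + 75 min = 12:45 PM.
From 12:45 PM to 2:50 PM is 2 h 5 min.

2 h 5 min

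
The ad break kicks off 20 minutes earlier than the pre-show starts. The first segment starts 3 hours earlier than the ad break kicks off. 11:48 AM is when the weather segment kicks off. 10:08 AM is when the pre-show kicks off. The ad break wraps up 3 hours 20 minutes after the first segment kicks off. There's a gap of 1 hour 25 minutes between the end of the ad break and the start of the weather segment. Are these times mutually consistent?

No

The ad break starts at 10:08 AM − 20 min = 9:48 AM.
The first segment starts at 9:48 AM − 180 min = 6:48 AM.
The ad break ends at 6:48 AM + 200 min = 10:08 AM.
The weather segment starts at 10:08 AM + 85 min = 11:33 AM.
But the weather segment is also said to start at 11:48 AM — a 15-minute conflict.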